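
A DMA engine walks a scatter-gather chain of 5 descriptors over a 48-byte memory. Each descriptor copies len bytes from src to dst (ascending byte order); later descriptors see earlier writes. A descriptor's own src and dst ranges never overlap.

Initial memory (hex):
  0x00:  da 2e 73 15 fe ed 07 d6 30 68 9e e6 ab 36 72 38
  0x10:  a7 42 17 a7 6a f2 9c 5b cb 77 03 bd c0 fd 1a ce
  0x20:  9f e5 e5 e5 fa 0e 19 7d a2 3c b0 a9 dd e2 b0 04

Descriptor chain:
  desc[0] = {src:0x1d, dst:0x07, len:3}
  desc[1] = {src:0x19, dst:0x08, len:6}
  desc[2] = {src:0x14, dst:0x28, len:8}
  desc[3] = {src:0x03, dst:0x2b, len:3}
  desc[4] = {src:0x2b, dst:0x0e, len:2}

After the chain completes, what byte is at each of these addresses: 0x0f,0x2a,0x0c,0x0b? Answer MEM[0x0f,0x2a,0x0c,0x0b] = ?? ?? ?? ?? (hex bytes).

D0: mem[0x07..0x09] <- [fd 1a ce]
D1: mem[0x08..0x0d] <- [77 03 bd c0 fd 1a]
D2: mem[0x28..0x2f] <- [6a f2 9c 5b cb 77 03 bd]
D3: mem[0x2b..0x2d] <- [15 fe ed]
D4: mem[0x0e..0x0f] <- [15 fe]
query mem[0x0f]=0xfe, mem[0x2a]=0x9c, mem[0x0c]=0xfd, mem[0x0b]=0xc0

MEM[0x0f,0x2a,0x0c,0x0b] = fe 9c fd c0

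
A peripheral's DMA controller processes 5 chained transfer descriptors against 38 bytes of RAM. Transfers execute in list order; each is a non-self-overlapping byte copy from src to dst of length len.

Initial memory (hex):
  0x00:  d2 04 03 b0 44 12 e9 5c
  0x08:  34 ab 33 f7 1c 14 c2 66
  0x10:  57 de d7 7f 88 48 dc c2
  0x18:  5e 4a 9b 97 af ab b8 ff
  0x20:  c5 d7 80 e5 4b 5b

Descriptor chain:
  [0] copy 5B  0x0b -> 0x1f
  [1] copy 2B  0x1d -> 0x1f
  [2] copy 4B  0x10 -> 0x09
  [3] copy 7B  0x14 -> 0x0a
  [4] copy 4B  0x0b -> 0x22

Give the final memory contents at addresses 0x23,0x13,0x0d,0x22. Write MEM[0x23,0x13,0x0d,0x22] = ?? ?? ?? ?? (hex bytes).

MEM[0x23,0x13,0x0d,0x22] = dc 7f c2 48

D0: mem[0x1f..0x23] <- [f7 1c 14 c2 66]
D1: mem[0x1f..0x20] <- [ab b8]
D2: mem[0x09..0x0c] <- [57 de d7 7f]
D3: mem[0x0a..0x10] <- [88 48 dc c2 5e 4a 9b]
D4: mem[0x22..0x25] <- [48 dc c2 5e]
query mem[0x23]=0xdc, mem[0x13]=0x7f, mem[0x0d]=0xc2, mem[0x22]=0x48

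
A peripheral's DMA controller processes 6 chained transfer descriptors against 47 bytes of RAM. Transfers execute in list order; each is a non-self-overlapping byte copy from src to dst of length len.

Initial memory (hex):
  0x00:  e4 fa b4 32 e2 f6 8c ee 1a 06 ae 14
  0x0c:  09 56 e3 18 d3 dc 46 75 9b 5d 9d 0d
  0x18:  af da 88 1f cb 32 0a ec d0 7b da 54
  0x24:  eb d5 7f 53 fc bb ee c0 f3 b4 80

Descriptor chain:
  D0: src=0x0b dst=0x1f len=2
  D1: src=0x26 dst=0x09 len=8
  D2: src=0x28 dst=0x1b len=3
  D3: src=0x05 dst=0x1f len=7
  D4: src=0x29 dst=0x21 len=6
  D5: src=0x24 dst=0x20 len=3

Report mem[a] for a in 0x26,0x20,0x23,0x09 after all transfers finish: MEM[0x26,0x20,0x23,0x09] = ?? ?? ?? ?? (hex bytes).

D0: mem[0x1f..0x20] <- [14 09]
D1: mem[0x09..0x10] <- [7f 53 fc bb ee c0 f3 b4]
D2: mem[0x1b..0x1d] <- [fc bb ee]
D3: mem[0x1f..0x25] <- [f6 8c ee 1a 7f 53 fc]
D4: mem[0x21..0x26] <- [bb ee c0 f3 b4 80]
D5: mem[0x20..0x22] <- [f3 b4 80]
query mem[0x26]=0x80, mem[0x20]=0xf3, mem[0x23]=0xc0, mem[0x09]=0x7f

MEM[0x26,0x20,0x23,0x09] = 80 f3 c0 7f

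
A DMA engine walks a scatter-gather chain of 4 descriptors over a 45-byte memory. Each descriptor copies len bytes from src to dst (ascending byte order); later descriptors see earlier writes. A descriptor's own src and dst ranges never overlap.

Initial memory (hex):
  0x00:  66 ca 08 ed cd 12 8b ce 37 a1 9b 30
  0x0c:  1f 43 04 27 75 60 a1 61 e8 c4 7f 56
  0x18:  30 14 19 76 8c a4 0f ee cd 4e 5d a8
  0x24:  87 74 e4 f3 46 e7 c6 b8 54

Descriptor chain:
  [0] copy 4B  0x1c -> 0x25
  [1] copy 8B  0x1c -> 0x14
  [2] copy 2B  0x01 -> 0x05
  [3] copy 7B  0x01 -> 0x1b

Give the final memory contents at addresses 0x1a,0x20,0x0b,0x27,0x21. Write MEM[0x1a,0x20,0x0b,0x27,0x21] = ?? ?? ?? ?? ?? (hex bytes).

D0: mem[0x25..0x28] <- [8c a4 0f ee]
D1: mem[0x14..0x1b] <- [8c a4 0f ee cd 4e 5d a8]
D2: mem[0x05..0x06] <- [ca 08]
D3: mem[0x1b..0x21] <- [ca 08 ed cd ca 08 ce]
query mem[0x1a]=0x5d, mem[0x20]=0x08, mem[0x0b]=0x30, mem[0x27]=0x0f, mem[0x21]=0xce

MEM[0x1a,0x20,0x0b,0x27,0x21] = 5d 08 30 0f ce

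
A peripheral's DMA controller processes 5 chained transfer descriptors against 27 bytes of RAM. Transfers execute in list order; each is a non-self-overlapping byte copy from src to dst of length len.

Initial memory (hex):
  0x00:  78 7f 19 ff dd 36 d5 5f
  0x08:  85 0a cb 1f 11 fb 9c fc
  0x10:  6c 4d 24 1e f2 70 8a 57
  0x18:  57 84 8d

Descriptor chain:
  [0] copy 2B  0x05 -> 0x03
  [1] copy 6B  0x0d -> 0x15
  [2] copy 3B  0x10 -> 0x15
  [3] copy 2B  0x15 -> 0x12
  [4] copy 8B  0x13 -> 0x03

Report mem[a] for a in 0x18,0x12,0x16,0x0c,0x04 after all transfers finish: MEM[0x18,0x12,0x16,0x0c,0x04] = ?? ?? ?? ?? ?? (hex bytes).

#0 dst[0x03+2] := {0x36,0xd5}
#1 dst[0x15+6] := {0xfb,0x9c,0xfc,0x6c,0x4d,0x24}
#2 dst[0x15+3] := {0x6c,0x4d,0x24}
#3 dst[0x12+2] := {0x6c,0x4d}
#4 dst[0x03+8] := {0x4d,0xf2,0x6c,0x4d,0x24,0x6c,0x4d,0x24}
query mem[0x18]=0x6c, mem[0x12]=0x6c, mem[0x16]=0x4d, mem[0x0c]=0x11, mem[0x04]=0xf2

MEM[0x18,0x12,0x16,0x0c,0x04] = 6c 6c 4d 11 f2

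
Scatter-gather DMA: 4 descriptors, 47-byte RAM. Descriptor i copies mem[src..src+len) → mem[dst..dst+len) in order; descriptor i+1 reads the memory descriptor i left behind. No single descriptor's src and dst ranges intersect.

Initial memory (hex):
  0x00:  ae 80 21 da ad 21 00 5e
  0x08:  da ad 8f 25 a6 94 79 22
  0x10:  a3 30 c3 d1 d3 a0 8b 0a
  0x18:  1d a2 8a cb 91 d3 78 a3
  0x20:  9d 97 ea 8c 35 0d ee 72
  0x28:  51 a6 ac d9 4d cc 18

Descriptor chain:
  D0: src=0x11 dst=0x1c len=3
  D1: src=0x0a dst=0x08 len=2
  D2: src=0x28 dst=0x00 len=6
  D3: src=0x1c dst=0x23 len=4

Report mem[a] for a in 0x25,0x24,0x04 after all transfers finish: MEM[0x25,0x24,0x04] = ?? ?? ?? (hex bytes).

D0: mem[0x1c..0x1e] <- [30 c3 d1]
D1: mem[0x08..0x09] <- [8f 25]
D2: mem[0x00..0x05] <- [51 a6 ac d9 4d cc]
D3: mem[0x23..0x26] <- [30 c3 d1 a3]
query mem[0x25]=0xd1, mem[0x24]=0xc3, mem[0x04]=0x4d

MEM[0x25,0x24,0x04] = d1 c3 4d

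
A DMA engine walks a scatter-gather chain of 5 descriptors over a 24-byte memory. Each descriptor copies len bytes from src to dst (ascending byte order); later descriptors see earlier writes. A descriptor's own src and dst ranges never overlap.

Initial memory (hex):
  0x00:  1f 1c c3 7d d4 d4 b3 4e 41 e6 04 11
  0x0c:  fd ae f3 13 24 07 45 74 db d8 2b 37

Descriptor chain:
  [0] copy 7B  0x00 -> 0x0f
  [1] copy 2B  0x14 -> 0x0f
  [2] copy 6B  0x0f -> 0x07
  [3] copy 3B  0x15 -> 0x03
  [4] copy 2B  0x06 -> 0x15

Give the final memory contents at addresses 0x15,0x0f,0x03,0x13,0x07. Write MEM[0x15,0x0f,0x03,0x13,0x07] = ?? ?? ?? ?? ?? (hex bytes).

MEM[0x15,0x0f,0x03,0x13,0x07] = b3 d4 b3 d4 d4

#0 dst[0x0f+7] := {0x1f,0x1c,0xc3,0x7d,0xd4,0xd4,0xb3}
#1 dst[0x0f+2] := {0xd4,0xb3}
#2 dst[0x07+6] := {0xd4,0xb3,0xc3,0x7d,0xd4,0xd4}
#3 dst[0x03+3] := {0xb3,0x2b,0x37}
#4 dst[0x15+2] := {0xb3,0xd4}
query mem[0x15]=0xb3, mem[0x0f]=0xd4, mem[0x03]=0xb3, mem[0x13]=0xd4, mem[0x07]=0xd4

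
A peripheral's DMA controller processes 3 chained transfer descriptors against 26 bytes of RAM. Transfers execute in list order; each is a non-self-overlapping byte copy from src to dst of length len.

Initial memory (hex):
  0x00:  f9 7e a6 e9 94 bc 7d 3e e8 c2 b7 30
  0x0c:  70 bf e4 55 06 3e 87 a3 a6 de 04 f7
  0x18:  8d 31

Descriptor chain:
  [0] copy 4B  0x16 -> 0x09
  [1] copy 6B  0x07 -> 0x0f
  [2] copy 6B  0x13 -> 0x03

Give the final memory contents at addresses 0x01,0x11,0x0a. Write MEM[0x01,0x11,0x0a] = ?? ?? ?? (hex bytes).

MEM[0x01,0x11,0x0a] = 7e 04 f7

[0] 0x16->0x09 len=4 : 04 f7 8d 31
[1] 0x07->0x0f len=6 : 3e e8 04 f7 8d 31
[2] 0x13->0x03 len=6 : 8d 31 de 04 f7 8d
query mem[0x01]=0x7e, mem[0x11]=0x04, mem[0x0a]=0xf7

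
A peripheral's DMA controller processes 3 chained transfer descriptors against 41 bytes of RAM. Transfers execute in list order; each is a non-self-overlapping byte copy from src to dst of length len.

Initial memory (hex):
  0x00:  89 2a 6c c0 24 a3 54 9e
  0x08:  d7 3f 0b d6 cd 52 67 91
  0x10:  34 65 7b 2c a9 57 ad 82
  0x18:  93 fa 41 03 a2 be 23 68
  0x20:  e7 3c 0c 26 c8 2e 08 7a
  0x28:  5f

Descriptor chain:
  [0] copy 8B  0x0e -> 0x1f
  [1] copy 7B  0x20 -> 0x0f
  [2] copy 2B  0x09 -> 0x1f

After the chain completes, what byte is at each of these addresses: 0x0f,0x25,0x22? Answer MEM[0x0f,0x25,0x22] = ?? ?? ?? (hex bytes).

MEM[0x0f,0x25,0x22] = 91 a9 65

  after D0: wrote 8B at 0x1f = 679134657b2ca957
  after D1: wrote 7B at 0x0f = 9134657b2ca957
  after D2: wrote 2B at 0x1f = 3f0b
query mem[0x0f]=0x91, mem[0x25]=0xa9, mem[0x22]=0x65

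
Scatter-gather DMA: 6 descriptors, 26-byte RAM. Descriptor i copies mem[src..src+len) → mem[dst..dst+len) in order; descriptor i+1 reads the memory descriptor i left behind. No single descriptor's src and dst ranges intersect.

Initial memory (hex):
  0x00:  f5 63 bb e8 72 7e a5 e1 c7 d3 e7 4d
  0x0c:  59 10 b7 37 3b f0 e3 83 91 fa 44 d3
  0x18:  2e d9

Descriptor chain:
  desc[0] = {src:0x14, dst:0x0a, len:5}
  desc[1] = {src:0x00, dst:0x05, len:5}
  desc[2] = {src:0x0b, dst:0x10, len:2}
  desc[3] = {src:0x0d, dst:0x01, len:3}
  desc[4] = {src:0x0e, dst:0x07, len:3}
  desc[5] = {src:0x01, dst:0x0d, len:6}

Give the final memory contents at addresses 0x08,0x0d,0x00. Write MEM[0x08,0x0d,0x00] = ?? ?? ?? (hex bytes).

MEM[0x08,0x0d,0x00] = 37 d3 f5

#0 dst[0x0a+5] := {0x91,0xfa,0x44,0xd3,0x2e}
#1 dst[0x05+5] := {0xf5,0x63,0xbb,0xe8,0x72}
#2 dst[0x10+2] := {0xfa,0x44}
#3 dst[0x01+3] := {0xd3,0x2e,0x37}
#4 dst[0x07+3] := {0x2e,0x37,0xfa}
#5 dst[0x0d+6] := {0xd3,0x2e,0x37,0x72,0xf5,0x63}
query mem[0x08]=0x37, mem[0x0d]=0xd3, mem[0x00]=0xf5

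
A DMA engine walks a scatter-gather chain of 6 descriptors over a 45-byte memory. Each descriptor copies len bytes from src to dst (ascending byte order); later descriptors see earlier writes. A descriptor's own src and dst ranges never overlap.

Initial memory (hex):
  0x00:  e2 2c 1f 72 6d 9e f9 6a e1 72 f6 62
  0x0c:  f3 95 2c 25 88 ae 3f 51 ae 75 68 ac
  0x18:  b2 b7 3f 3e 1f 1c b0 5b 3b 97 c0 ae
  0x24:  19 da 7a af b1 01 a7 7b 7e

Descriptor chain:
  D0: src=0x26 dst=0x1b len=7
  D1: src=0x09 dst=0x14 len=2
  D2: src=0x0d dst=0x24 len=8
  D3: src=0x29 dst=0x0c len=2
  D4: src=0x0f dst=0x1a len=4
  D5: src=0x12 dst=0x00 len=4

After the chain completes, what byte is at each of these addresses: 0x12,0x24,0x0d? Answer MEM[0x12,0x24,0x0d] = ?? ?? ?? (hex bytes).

MEM[0x12,0x24,0x0d] = 3f 95 51

D0: mem[0x1b..0x21] <- [7a af b1 01 a7 7b 7e]
D1: mem[0x14..0x15] <- [72 f6]
D2: mem[0x24..0x2b] <- [95 2c 25 88 ae 3f 51 72]
D3: mem[0x0c..0x0d] <- [3f 51]
D4: mem[0x1a..0x1d] <- [25 88 ae 3f]
D5: mem[0x00..0x03] <- [3f 51 72 f6]
query mem[0x12]=0x3f, mem[0x24]=0x95, mem[0x0d]=0x51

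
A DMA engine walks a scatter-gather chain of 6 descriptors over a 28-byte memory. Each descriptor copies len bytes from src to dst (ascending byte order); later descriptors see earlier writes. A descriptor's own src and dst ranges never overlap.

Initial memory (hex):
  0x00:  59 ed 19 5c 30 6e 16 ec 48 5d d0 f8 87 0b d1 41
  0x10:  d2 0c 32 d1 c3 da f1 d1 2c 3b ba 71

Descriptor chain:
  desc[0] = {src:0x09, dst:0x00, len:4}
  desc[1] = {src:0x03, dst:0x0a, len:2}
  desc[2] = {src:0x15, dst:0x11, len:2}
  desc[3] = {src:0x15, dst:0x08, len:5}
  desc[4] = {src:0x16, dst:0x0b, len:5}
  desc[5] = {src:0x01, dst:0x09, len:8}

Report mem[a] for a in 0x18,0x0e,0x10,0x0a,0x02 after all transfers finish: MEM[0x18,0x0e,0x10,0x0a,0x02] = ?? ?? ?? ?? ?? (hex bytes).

MEM[0x18,0x0e,0x10,0x0a,0x02] = 2c 16 da f8 f8

  after D0: wrote 4B at 0x00 = 5dd0f887
  after D1: wrote 2B at 0x0a = 8730
  after D2: wrote 2B at 0x11 = daf1
  after D3: wrote 5B at 0x08 = daf1d12c3b
  after D4: wrote 5B at 0x0b = f1d12c3bba
  after D5: wrote 8B at 0x09 = d0f887306e16ecda
query mem[0x18]=0x2c, mem[0x0e]=0x16, mem[0x10]=0xda, mem[0x0a]=0xf8, mem[0x02]=0xf8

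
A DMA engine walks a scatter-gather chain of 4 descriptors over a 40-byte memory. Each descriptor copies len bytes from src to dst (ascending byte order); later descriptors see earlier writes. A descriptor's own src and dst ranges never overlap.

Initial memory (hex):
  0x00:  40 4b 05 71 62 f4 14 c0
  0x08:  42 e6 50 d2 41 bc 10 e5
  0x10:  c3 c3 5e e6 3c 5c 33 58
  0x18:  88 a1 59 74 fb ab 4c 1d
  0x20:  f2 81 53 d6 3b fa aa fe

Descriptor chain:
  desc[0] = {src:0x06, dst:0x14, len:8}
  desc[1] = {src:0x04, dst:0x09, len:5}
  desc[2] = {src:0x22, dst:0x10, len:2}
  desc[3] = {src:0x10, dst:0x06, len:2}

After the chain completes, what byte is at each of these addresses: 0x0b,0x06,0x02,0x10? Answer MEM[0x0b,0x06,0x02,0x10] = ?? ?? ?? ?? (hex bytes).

[0] 0x06->0x14 len=8 : 14 c0 42 e6 50 d2 41 bc
[1] 0x04->0x09 len=5 : 62 f4 14 c0 42
[2] 0x22->0x10 len=2 : 53 d6
[3] 0x10->0x06 len=2 : 53 d6
query mem[0x0b]=0x14, mem[0x06]=0x53, mem[0x02]=0x05, mem[0x10]=0x53

MEM[0x0b,0x06,0x02,0x10] = 14 53 05 53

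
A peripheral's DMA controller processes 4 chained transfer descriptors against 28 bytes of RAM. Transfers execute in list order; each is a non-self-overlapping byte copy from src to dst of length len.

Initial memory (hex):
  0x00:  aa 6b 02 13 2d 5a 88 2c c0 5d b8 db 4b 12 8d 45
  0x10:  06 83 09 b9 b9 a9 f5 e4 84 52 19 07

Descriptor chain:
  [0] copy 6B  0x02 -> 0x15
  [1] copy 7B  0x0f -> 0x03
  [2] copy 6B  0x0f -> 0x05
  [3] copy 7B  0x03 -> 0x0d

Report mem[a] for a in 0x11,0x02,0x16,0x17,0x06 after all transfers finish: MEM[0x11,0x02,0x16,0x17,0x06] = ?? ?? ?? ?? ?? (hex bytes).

[0] 0x02->0x15 len=6 : 02 13 2d 5a 88 2c
[1] 0x0f->0x03 len=7 : 45 06 83 09 b9 b9 02
[2] 0x0f->0x05 len=6 : 45 06 83 09 b9 b9
[3] 0x03->0x0d len=7 : 45 06 45 06 83 09 b9
query mem[0x11]=0x83, mem[0x02]=0x02, mem[0x16]=0x13, mem[0x17]=0x2d, mem[0x06]=0x06

MEM[0x11,0x02,0x16,0x17,0x06] = 83 02 13 2d 06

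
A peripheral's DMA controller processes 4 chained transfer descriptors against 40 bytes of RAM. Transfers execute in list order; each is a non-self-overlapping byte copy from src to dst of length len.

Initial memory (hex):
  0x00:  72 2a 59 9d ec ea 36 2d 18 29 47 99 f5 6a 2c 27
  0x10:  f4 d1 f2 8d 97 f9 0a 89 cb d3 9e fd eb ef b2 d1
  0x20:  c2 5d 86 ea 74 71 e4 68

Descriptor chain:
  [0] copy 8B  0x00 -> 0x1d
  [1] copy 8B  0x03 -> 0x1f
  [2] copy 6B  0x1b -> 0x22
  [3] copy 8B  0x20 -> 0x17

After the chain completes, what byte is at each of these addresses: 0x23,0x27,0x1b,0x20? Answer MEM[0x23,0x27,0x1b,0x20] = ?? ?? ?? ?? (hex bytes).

MEM[0x23,0x27,0x1b,0x20] = eb ec 72 ec

[0] 0x00->0x1d len=8 : 72 2a 59 9d ec ea 36 2d
[1] 0x03->0x1f len=8 : 9d ec ea 36 2d 18 29 47
[2] 0x1b->0x22 len=6 : fd eb 72 2a 9d ec
[3] 0x20->0x17 len=8 : ec ea fd eb 72 2a 9d ec
query mem[0x23]=0xeb, mem[0x27]=0xec, mem[0x1b]=0x72, mem[0x20]=0xec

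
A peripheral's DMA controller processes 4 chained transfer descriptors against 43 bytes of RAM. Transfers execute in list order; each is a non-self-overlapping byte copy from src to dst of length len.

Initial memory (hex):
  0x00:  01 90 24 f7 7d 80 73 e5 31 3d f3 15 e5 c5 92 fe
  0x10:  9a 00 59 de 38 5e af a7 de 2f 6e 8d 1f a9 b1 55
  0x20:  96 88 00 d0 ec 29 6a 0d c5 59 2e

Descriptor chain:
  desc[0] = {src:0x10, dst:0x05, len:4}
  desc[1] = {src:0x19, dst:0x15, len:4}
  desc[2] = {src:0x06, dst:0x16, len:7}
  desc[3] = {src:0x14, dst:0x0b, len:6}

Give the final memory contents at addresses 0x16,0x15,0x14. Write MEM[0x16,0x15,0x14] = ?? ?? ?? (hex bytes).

  after D0: wrote 4B at 0x05 = 9a0059de
  after D1: wrote 4B at 0x15 = 2f6e8d1f
  after D2: wrote 7B at 0x16 = 0059de3df315e5
  after D3: wrote 6B at 0x0b = 382f0059de3d
query mem[0x16]=0x00, mem[0x15]=0x2f, mem[0x14]=0x38

MEM[0x16,0x15,0x14] = 00 2f 38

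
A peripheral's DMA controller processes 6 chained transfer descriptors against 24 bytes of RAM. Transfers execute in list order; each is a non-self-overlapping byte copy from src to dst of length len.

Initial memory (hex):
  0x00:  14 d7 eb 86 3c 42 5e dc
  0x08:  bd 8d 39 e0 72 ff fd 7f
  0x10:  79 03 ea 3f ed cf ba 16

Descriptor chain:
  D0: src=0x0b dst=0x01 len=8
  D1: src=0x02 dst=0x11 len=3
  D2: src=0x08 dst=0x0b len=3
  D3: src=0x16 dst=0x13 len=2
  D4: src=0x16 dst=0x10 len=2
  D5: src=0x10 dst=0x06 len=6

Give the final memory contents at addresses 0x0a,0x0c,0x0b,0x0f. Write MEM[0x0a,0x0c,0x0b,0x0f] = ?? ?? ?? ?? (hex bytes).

MEM[0x0a,0x0c,0x0b,0x0f] = 16 8d cf 7f

#0 dst[0x01+8] := {0xe0,0x72,0xff,0xfd,0x7f,0x79,0x03,0xea}
#1 dst[0x11+3] := {0x72,0xff,0xfd}
#2 dst[0x0b+3] := {0xea,0x8d,0x39}
#3 dst[0x13+2] := {0xba,0x16}
#4 dst[0x10+2] := {0xba,0x16}
#5 dst[0x06+6] := {0xba,0x16,0xff,0xba,0x16,0xcf}
query mem[0x0a]=0x16, mem[0x0c]=0x8d, mem[0x0b]=0xcf, mem[0x0f]=0x7f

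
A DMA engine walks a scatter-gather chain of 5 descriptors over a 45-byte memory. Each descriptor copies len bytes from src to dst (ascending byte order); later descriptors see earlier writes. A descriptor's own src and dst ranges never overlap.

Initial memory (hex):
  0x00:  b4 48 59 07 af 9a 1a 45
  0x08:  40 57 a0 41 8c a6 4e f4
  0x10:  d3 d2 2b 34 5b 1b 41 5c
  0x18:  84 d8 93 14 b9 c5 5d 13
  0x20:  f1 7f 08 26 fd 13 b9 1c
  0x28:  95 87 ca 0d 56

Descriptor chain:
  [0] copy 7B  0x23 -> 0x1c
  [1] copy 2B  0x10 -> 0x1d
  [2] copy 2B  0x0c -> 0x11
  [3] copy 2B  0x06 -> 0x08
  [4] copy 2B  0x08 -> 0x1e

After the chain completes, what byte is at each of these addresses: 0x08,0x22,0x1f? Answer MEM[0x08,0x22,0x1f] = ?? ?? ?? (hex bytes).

MEM[0x08,0x22,0x1f] = 1a 87 45

[0] 0x23->0x1c len=7 : 26 fd 13 b9 1c 95 87
[1] 0x10->0x1d len=2 : d3 d2
[2] 0x0c->0x11 len=2 : 8c a6
[3] 0x06->0x08 len=2 : 1a 45
[4] 0x08->0x1e len=2 : 1a 45
query mem[0x08]=0x1a, mem[0x22]=0x87, mem[0x1f]=0x45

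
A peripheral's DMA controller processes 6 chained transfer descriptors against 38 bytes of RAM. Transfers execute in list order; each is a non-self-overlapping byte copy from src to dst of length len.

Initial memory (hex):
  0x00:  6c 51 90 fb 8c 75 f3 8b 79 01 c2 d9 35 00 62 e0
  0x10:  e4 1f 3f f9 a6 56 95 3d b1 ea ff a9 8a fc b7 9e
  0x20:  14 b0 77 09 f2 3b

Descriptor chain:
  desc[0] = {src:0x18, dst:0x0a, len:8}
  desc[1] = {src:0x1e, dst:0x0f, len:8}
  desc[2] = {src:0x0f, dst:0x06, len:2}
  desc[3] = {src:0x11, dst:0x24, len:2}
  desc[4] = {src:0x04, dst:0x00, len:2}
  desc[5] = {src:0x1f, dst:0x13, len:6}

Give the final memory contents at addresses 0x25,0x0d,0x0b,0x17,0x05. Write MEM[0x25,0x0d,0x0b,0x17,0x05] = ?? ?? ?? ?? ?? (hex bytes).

MEM[0x25,0x0d,0x0b,0x17,0x05] = b0 a9 ea 09 75

#0 dst[0x0a+8] := {0xb1,0xea,0xff,0xa9,0x8a,0xfc,0xb7,0x9e}
#1 dst[0x0f+8] := {0xb7,0x9e,0x14,0xb0,0x77,0x09,0xf2,0x3b}
#2 dst[0x06+2] := {0xb7,0x9e}
#3 dst[0x24+2] := {0x14,0xb0}
#4 dst[0x00+2] := {0x8c,0x75}
#5 dst[0x13+6] := {0x9e,0x14,0xb0,0x77,0x09,0x14}
query mem[0x25]=0xb0, mem[0x0d]=0xa9, mem[0x0b]=0xea, mem[0x17]=0x09, mem[0x05]=0x75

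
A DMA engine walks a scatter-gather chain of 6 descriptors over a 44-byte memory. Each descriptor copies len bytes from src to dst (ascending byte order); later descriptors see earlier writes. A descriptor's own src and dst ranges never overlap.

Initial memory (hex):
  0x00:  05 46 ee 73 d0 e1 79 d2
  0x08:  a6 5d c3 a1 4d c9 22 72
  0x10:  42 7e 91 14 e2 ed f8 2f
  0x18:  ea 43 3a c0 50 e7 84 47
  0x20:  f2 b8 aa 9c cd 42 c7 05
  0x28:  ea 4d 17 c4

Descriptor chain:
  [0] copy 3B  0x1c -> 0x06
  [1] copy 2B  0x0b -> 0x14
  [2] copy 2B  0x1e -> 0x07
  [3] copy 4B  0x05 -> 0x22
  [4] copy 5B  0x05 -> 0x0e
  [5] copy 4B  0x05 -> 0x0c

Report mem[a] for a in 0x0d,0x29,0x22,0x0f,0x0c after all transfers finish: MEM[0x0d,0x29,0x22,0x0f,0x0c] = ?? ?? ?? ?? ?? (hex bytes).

#0 dst[0x06+3] := {0x50,0xe7,0x84}
#1 dst[0x14+2] := {0xa1,0x4d}
#2 dst[0x07+2] := {0x84,0x47}
#3 dst[0x22+4] := {0xe1,0x50,0x84,0x47}
#4 dst[0x0e+5] := {0xe1,0x50,0x84,0x47,0x5d}
#5 dst[0x0c+4] := {0xe1,0x50,0x84,0x47}
query mem[0x0d]=0x50, mem[0x29]=0x4d, mem[0x22]=0xe1, mem[0x0f]=0x47, mem[0x0c]=0xe1

MEM[0x0d,0x29,0x22,0x0f,0x0c] = 50 4d e1 47 e1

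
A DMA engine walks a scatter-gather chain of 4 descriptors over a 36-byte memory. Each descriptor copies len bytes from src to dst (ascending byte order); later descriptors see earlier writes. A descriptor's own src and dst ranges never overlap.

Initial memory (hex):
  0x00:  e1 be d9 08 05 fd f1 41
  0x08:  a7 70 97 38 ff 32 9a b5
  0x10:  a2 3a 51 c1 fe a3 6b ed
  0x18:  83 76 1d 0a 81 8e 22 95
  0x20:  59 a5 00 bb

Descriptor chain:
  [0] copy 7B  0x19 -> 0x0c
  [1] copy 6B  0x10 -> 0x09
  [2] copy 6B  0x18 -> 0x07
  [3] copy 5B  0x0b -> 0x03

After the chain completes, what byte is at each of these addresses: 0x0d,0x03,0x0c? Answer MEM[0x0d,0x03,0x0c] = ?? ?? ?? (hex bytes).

MEM[0x0d,0x03,0x0c] = fe 81 8e

D0: mem[0x0c..0x12] <- [76 1d 0a 81 8e 22 95]
D1: mem[0x09..0x0e] <- [8e 22 95 c1 fe a3]
D2: mem[0x07..0x0c] <- [83 76 1d 0a 81 8e]
D3: mem[0x03..0x07] <- [81 8e fe a3 81]
query mem[0x0d]=0xfe, mem[0x03]=0x81, mem[0x0c]=0x8e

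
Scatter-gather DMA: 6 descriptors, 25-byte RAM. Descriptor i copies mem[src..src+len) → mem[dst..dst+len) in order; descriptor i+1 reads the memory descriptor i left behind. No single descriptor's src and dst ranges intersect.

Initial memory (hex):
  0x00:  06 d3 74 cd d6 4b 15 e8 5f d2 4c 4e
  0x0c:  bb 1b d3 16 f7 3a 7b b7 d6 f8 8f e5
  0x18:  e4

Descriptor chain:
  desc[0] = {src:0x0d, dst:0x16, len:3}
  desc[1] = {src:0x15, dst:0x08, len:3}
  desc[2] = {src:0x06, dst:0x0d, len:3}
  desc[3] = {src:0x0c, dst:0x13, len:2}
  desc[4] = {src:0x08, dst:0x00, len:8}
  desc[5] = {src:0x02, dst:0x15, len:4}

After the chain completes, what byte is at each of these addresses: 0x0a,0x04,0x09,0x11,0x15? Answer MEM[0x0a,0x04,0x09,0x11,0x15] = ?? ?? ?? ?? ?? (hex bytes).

MEM[0x0a,0x04,0x09,0x11,0x15] = d3 bb 1b 3a d3

#0 dst[0x16+3] := {0x1b,0xd3,0x16}
#1 dst[0x08+3] := {0xf8,0x1b,0xd3}
#2 dst[0x0d+3] := {0x15,0xe8,0xf8}
#3 dst[0x13+2] := {0xbb,0x15}
#4 dst[0x00+8] := {0xf8,0x1b,0xd3,0x4e,0xbb,0x15,0xe8,0xf8}
#5 dst[0x15+4] := {0xd3,0x4e,0xbb,0x15}
query mem[0x0a]=0xd3, mem[0x04]=0xbb, mem[0x09]=0x1b, mem[0x11]=0x3a, mem[0x15]=0xd3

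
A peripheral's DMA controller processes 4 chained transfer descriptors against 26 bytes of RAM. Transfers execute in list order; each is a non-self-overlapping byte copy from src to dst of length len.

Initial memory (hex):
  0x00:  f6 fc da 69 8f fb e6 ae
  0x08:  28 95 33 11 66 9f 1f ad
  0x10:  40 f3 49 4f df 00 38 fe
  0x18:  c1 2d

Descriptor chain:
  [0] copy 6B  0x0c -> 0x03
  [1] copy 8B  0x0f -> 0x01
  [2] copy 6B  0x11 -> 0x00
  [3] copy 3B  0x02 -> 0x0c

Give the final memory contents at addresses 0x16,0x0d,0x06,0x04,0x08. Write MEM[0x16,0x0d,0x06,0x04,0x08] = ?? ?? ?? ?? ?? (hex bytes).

D0: mem[0x03..0x08] <- [66 9f 1f ad 40 f3]
D1: mem[0x01..0x08] <- [ad 40 f3 49 4f df 00 38]
D2: mem[0x00..0x05] <- [f3 49 4f df 00 38]
D3: mem[0x0c..0x0e] <- [4f df 00]
query mem[0x16]=0x38, mem[0x0d]=0xdf, mem[0x06]=0xdf, mem[0x04]=0x00, mem[0x08]=0x38

MEM[0x16,0x0d,0x06,0x04,0x08] = 38 df df 00 38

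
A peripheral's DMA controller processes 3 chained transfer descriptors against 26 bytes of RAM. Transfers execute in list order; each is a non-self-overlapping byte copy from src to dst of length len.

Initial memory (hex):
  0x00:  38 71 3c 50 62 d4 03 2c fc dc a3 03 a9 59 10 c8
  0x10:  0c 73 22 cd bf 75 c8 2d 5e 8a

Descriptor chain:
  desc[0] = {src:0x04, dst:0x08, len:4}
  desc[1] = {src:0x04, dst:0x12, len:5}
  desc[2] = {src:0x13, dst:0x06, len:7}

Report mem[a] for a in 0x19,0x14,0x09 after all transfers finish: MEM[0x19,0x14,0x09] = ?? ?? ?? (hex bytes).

D0: mem[0x08..0x0b] <- [62 d4 03 2c]
D1: mem[0x12..0x16] <- [62 d4 03 2c 62]
D2: mem[0x06..0x0c] <- [d4 03 2c 62 2d 5e 8a]
query mem[0x19]=0x8a, mem[0x14]=0x03, mem[0x09]=0x62

MEM[0x19,0x14,0x09] = 8a 03 62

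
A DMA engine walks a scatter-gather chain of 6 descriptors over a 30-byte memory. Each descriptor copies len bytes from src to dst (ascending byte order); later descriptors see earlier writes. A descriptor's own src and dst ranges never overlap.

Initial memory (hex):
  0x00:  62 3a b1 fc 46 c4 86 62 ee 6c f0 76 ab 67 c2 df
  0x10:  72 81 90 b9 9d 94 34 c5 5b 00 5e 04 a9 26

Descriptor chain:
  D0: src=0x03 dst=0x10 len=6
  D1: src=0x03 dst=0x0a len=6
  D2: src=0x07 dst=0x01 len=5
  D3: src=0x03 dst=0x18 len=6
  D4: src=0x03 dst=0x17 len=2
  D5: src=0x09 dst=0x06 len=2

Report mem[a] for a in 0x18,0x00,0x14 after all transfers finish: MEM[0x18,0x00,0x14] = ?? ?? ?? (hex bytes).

MEM[0x18,0x00,0x14] = fc 62 62

D0: mem[0x10..0x15] <- [fc 46 c4 86 62 ee]
D1: mem[0x0a..0x0f] <- [fc 46 c4 86 62 ee]
D2: mem[0x01..0x05] <- [62 ee 6c fc 46]
D3: mem[0x18..0x1d] <- [6c fc 46 86 62 ee]
D4: mem[0x17..0x18] <- [6c fc]
D5: mem[0x06..0x07] <- [6c fc]
query mem[0x18]=0xfc, mem[0x00]=0x62, mem[0x14]=0x62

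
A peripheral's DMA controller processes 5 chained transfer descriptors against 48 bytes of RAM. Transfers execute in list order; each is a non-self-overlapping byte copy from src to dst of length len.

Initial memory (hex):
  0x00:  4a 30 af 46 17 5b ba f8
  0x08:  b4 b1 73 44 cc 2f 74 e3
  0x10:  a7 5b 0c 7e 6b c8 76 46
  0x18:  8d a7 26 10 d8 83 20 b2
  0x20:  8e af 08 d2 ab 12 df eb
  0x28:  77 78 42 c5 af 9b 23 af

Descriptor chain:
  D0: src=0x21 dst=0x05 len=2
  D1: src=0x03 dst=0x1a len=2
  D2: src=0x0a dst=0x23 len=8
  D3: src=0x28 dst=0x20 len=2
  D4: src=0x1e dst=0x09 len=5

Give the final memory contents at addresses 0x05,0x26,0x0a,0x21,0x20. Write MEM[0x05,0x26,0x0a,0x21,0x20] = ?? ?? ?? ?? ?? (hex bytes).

D0: mem[0x05..0x06] <- [af 08]
D1: mem[0x1a..0x1b] <- [46 17]
D2: mem[0x23..0x2a] <- [73 44 cc 2f 74 e3 a7 5b]
D3: mem[0x20..0x21] <- [e3 a7]
D4: mem[0x09..0x0d] <- [20 b2 e3 a7 08]
query mem[0x05]=0xaf, mem[0x26]=0x2f, mem[0x0a]=0xb2, mem[0x21]=0xa7, mem[0x20]=0xe3

MEM[0x05,0x26,0x0a,0x21,0x20] = af 2f b2 a7 e3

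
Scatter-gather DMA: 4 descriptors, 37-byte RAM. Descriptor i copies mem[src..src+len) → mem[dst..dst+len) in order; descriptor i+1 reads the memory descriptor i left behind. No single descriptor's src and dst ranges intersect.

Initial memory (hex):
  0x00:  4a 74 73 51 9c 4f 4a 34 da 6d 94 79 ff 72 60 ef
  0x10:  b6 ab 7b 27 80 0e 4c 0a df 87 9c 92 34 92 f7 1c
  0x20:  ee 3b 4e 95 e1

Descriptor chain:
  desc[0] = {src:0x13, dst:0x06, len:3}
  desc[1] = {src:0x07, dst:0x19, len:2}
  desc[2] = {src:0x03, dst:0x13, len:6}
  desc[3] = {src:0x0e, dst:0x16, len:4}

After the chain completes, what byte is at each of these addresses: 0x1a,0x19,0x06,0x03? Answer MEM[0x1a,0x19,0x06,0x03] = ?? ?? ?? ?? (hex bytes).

MEM[0x1a,0x19,0x06,0x03] = 0e ab 27 51

[0] 0x13->0x06 len=3 : 27 80 0e
[1] 0x07->0x19 len=2 : 80 0e
[2] 0x03->0x13 len=6 : 51 9c 4f 27 80 0e
[3] 0x0e->0x16 len=4 : 60 ef b6 ab
query mem[0x1a]=0x0e, mem[0x19]=0xab, mem[0x06]=0x27, mem[0x03]=0x51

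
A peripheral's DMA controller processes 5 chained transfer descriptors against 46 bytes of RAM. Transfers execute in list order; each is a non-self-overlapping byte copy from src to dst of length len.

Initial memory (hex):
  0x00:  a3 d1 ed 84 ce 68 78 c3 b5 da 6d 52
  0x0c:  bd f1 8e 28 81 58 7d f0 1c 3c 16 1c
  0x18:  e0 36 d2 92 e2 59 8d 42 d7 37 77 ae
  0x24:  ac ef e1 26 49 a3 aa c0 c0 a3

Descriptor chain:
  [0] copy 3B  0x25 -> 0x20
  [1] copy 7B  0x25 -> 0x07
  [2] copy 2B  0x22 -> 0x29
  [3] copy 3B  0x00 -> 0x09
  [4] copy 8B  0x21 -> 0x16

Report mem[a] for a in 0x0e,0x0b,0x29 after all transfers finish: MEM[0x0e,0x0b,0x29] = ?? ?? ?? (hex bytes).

#0 dst[0x20+3] := {0xef,0xe1,0x26}
#1 dst[0x07+7] := {0xef,0xe1,0x26,0x49,0xa3,0xaa,0xc0}
#2 dst[0x29+2] := {0x26,0xae}
#3 dst[0x09+3] := {0xa3,0xd1,0xed}
#4 dst[0x16+8] := {0xe1,0x26,0xae,0xac,0xef,0xe1,0x26,0x49}
query mem[0x0e]=0x8e, mem[0x0b]=0xed, mem[0x29]=0x26

MEM[0x0e,0x0b,0x29] = 8e ed 26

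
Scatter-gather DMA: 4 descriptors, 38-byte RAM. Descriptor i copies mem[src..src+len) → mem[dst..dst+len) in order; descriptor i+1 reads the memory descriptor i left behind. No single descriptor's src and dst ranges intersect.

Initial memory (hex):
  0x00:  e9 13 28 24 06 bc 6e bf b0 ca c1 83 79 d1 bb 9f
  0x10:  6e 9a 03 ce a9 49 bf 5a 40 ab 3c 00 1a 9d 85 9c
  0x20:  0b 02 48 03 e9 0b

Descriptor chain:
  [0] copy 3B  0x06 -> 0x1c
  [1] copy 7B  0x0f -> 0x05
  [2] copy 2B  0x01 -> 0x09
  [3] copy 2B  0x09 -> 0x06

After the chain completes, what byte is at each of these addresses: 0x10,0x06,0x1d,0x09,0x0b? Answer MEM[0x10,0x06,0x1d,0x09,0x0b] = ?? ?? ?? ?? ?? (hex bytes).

MEM[0x10,0x06,0x1d,0x09,0x0b] = 6e 13 bf 13 49

[0] 0x06->0x1c len=3 : 6e bf b0
[1] 0x0f->0x05 len=7 : 9f 6e 9a 03 ce a9 49
[2] 0x01->0x09 len=2 : 13 28
[3] 0x09->0x06 len=2 : 13 28
query mem[0x10]=0x6e, mem[0x06]=0x13, mem[0x1d]=0xbf, mem[0x09]=0x13, mem[0x0b]=0x49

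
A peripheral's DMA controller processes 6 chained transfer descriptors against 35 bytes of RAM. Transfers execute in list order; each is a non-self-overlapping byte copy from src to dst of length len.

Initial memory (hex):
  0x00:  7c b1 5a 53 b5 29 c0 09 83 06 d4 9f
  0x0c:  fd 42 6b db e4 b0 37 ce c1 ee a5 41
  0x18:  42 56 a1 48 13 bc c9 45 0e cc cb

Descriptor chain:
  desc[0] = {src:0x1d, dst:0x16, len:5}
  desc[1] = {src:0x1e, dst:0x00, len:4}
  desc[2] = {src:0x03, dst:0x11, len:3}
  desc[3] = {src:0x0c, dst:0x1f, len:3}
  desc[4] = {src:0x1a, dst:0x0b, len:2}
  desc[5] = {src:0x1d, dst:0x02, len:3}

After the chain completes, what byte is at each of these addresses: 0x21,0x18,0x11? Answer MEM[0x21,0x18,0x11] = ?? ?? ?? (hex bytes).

#0 dst[0x16+5] := {0xbc,0xc9,0x45,0x0e,0xcc}
#1 dst[0x00+4] := {0xc9,0x45,0x0e,0xcc}
#2 dst[0x11+3] := {0xcc,0xb5,0x29}
#3 dst[0x1f+3] := {0xfd,0x42,0x6b}
#4 dst[0x0b+2] := {0xcc,0x48}
#5 dst[0x02+3] := {0xbc,0xc9,0xfd}
query mem[0x21]=0x6b, mem[0x18]=0x45, mem[0x11]=0xcc

MEM[0x21,0x18,0x11] = 6b 45 cc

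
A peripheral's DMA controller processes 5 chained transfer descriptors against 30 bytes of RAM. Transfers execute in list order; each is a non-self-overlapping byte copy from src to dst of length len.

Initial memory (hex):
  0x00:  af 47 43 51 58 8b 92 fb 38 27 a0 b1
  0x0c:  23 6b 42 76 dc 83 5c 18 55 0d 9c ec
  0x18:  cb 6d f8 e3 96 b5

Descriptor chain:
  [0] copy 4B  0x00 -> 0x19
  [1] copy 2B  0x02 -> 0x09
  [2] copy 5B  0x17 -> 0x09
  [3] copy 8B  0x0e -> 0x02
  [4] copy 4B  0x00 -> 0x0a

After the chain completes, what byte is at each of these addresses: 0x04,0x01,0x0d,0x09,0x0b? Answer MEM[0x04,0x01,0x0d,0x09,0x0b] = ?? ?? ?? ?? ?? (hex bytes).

MEM[0x04,0x01,0x0d,0x09,0x0b] = dc 47 76 0d 47

[0] 0x00->0x19 len=4 : af 47 43 51
[1] 0x02->0x09 len=2 : 43 51
[2] 0x17->0x09 len=5 : ec cb af 47 43
[3] 0x0e->0x02 len=8 : 42 76 dc 83 5c 18 55 0d
[4] 0x00->0x0a len=4 : af 47 42 76
query mem[0x04]=0xdc, mem[0x01]=0x47, mem[0x0d]=0x76, mem[0x09]=0x0d, mem[0x0b]=0x47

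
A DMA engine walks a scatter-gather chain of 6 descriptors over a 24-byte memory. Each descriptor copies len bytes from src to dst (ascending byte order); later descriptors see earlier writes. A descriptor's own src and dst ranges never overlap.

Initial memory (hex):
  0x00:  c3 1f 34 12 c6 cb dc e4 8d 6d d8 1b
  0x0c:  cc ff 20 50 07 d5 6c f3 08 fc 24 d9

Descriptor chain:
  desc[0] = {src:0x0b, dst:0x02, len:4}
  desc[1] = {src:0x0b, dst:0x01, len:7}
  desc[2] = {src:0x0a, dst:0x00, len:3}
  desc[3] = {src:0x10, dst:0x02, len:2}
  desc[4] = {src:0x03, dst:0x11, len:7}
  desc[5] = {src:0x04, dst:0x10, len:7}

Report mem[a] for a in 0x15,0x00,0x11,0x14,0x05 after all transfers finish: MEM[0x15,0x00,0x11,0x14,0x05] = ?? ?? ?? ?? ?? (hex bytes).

MEM[0x15,0x00,0x11,0x14,0x05] = 6d d8 50 8d 50

  after D0: wrote 4B at 0x02 = 1bccff20
  after D1: wrote 7B at 0x01 = 1bccff205007d5
  after D2: wrote 3B at 0x00 = d81bcc
  after D3: wrote 2B at 0x02 = 07d5
  after D4: wrote 7B at 0x11 = d5205007d58d6d
  after D5: wrote 7B at 0x10 = 205007d58d6dd8
query mem[0x15]=0x6d, mem[0x00]=0xd8, mem[0x11]=0x50, mem[0x14]=0x8d, mem[0x05]=0x50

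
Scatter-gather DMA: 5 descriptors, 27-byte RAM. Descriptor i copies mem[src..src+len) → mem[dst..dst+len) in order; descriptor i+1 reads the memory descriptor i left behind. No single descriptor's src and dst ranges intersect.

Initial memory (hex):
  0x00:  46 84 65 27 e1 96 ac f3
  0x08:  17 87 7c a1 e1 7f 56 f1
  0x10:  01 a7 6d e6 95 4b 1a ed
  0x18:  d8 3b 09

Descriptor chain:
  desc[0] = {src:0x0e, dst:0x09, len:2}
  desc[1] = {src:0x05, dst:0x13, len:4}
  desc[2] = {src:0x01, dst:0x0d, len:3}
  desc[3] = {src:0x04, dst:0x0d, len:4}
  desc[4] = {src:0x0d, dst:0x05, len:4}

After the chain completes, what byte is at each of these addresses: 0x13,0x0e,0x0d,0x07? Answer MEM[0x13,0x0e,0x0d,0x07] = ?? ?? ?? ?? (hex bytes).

  after D0: wrote 2B at 0x09 = 56f1
  after D1: wrote 4B at 0x13 = 96acf317
  after D2: wrote 3B at 0x0d = 846527
  after D3: wrote 4B at 0x0d = e196acf3
  after D4: wrote 4B at 0x05 = e196acf3
query mem[0x13]=0x96, mem[0x0e]=0x96, mem[0x0d]=0xe1, mem[0x07]=0xac

MEM[0x13,0x0e,0x0d,0x07] = 96 96 e1 ac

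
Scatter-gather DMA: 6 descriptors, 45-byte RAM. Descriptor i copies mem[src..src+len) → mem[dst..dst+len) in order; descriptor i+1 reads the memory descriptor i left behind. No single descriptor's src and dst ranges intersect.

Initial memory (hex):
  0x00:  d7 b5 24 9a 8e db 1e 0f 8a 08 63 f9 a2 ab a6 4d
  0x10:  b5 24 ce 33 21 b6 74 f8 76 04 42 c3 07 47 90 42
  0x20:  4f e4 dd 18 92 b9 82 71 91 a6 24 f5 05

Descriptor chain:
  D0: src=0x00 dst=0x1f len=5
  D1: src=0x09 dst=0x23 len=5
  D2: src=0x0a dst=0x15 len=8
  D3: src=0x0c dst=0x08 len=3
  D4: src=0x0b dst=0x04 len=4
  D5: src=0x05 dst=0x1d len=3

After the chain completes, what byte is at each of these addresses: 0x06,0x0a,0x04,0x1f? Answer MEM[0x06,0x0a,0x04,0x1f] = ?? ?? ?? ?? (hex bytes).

MEM[0x06,0x0a,0x04,0x1f] = ab a6 f9 a6

[0] 0x00->0x1f len=5 : d7 b5 24 9a 8e
[1] 0x09->0x23 len=5 : 08 63 f9 a2 ab
[2] 0x0a->0x15 len=8 : 63 f9 a2 ab a6 4d b5 24
[3] 0x0c->0x08 len=3 : a2 ab a6
[4] 0x0b->0x04 len=4 : f9 a2 ab a6
[5] 0x05->0x1d len=3 : a2 ab a6
query mem[0x06]=0xab, mem[0x0a]=0xa6, mem[0x04]=0xf9, mem[0x1f]=0xa6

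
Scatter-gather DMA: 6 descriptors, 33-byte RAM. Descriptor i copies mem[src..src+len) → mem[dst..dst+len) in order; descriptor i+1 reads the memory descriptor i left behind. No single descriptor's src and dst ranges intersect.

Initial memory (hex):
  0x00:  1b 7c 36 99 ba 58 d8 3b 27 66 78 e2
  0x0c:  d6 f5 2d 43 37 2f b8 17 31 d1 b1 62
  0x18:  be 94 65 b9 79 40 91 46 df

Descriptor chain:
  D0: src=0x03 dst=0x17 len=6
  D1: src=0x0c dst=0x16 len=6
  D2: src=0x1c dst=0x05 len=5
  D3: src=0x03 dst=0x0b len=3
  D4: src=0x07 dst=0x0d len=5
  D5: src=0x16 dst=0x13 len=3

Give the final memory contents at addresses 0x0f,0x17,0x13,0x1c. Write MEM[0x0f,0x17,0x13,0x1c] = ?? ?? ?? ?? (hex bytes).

  after D0: wrote 6B at 0x17 = 99ba58d83b27
  after D1: wrote 6B at 0x16 = d6f52d43372f
  after D2: wrote 5B at 0x05 = 27409146df
  after D3: wrote 3B at 0x0b = 99ba27
  after D4: wrote 5B at 0x0d = 9146df7899
  after D5: wrote 3B at 0x13 = d6f52d
query mem[0x0f]=0xdf, mem[0x17]=0xf5, mem[0x13]=0xd6, mem[0x1c]=0x27

MEM[0x0f,0x17,0x13,0x1c] = df f5 d6 27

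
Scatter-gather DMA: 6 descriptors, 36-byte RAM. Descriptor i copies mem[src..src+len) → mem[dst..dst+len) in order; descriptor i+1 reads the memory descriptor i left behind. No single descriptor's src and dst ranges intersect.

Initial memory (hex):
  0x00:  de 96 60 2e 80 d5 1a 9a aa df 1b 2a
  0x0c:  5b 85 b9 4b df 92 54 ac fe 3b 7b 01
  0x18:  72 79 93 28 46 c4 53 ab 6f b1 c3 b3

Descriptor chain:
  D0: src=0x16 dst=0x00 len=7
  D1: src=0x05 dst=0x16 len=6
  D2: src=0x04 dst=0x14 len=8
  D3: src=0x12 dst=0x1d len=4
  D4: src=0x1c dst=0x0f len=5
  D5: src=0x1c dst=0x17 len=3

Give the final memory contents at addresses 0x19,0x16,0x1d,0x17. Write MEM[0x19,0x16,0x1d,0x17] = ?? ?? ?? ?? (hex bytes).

MEM[0x19,0x16,0x1d,0x17] = ac 46 54 46

[0] 0x16->0x00 len=7 : 7b 01 72 79 93 28 46
[1] 0x05->0x16 len=6 : 28 46 9a aa df 1b
[2] 0x04->0x14 len=8 : 93 28 46 9a aa df 1b 2a
[3] 0x12->0x1d len=4 : 54 ac 93 28
[4] 0x1c->0x0f len=5 : 46 54 ac 93 28
[5] 0x1c->0x17 len=3 : 46 54 ac
query mem[0x19]=0xac, mem[0x16]=0x46, mem[0x1d]=0x54, mem[0x17]=0x46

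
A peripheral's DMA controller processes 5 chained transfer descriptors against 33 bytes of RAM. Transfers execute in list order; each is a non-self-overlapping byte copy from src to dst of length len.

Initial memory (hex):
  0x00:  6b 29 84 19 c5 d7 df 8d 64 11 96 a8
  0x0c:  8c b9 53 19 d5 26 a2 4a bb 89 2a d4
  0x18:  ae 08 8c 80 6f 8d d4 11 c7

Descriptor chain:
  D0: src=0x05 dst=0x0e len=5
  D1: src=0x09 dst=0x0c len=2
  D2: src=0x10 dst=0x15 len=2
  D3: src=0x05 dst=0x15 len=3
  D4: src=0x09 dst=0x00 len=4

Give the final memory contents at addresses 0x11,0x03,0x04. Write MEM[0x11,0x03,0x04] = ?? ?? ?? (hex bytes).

MEM[0x11,0x03,0x04] = 64 11 c5

#0 dst[0x0e+5] := {0xd7,0xdf,0x8d,0x64,0x11}
#1 dst[0x0c+2] := {0x11,0x96}
#2 dst[0x15+2] := {0x8d,0x64}
#3 dst[0x15+3] := {0xd7,0xdf,0x8d}
#4 dst[0x00+4] := {0x11,0x96,0xa8,0x11}
query mem[0x11]=0x64, mem[0x03]=0x11, mem[0x04]=0xc5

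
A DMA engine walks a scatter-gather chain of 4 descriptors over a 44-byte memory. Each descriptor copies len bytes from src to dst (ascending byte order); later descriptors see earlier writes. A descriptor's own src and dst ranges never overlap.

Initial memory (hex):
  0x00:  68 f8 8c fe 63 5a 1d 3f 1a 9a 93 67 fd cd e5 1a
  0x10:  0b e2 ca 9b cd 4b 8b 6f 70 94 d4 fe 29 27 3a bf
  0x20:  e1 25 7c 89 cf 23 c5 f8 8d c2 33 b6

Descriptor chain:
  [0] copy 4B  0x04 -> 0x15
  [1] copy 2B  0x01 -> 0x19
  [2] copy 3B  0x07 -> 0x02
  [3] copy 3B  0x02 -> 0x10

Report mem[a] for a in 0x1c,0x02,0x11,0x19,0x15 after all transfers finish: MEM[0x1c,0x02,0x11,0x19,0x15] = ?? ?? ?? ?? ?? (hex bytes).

D0: mem[0x15..0x18] <- [63 5a 1d 3f]
D1: mem[0x19..0x1a] <- [f8 8c]
D2: mem[0x02..0x04] <- [3f 1a 9a]
D3: mem[0x10..0x12] <- [3f 1a 9a]
query mem[0x1c]=0x29, mem[0x02]=0x3f, mem[0x11]=0x1a, mem[0x19]=0xf8, mem[0x15]=0x63

MEM[0x1c,0x02,0x11,0x19,0x15] = 29 3f 1a f8 63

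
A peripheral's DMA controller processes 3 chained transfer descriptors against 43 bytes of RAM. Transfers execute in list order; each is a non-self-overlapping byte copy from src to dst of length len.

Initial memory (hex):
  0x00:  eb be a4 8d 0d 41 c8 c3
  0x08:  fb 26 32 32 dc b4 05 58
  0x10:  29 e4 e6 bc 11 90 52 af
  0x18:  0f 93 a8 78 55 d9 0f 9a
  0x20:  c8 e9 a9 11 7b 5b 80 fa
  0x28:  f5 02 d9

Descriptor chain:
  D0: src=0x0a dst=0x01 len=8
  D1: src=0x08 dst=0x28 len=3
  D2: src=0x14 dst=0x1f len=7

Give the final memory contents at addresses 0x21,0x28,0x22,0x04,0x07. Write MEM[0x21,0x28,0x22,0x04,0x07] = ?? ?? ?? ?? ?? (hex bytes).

D0: mem[0x01..0x08] <- [32 32 dc b4 05 58 29 e4]
D1: mem[0x28..0x2a] <- [e4 26 32]
D2: mem[0x1f..0x25] <- [11 90 52 af 0f 93 a8]
query mem[0x21]=0x52, mem[0x28]=0xe4, mem[0x22]=0xaf, mem[0x04]=0xb4, mem[0x07]=0x29

MEM[0x21,0x28,0x22,0x04,0x07] = 52 e4 af b4 29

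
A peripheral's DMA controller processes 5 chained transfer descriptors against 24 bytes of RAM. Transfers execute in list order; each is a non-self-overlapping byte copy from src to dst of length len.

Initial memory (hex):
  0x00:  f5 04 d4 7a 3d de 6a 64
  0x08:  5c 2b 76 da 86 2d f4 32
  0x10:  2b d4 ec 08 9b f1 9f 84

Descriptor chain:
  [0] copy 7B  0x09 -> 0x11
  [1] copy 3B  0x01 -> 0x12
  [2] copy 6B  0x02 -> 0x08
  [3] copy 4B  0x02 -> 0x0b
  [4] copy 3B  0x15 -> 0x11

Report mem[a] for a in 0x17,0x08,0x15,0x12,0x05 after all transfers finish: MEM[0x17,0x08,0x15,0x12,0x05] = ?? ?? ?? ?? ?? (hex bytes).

  after D0: wrote 7B at 0x11 = 2b76da862df432
  after D1: wrote 3B at 0x12 = 04d47a
  after D2: wrote 6B at 0x08 = d47a3dde6a64
  after D3: wrote 4B at 0x0b = d47a3dde
  after D4: wrote 3B at 0x11 = 2df432
query mem[0x17]=0x32, mem[0x08]=0xd4, mem[0x15]=0x2d, mem[0x12]=0xf4, mem[0x05]=0xde

MEM[0x17,0x08,0x15,0x12,0x05] = 32 d4 2d f4 de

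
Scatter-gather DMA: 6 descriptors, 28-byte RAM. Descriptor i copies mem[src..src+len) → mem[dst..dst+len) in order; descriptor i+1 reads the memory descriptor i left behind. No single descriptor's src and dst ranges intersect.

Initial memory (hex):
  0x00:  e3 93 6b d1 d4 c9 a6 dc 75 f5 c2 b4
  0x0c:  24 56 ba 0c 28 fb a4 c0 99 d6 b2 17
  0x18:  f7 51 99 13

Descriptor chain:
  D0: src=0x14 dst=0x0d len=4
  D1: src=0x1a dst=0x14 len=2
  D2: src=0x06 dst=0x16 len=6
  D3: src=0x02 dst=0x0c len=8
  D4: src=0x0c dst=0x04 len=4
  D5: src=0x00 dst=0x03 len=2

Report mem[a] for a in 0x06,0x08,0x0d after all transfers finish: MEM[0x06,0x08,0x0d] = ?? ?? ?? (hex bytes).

[0] 0x14->0x0d len=4 : 99 d6 b2 17
[1] 0x1a->0x14 len=2 : 99 13
[2] 0x06->0x16 len=6 : a6 dc 75 f5 c2 b4
[3] 0x02->0x0c len=8 : 6b d1 d4 c9 a6 dc 75 f5
[4] 0x0c->0x04 len=4 : 6b d1 d4 c9
[5] 0x00->0x03 len=2 : e3 93
query mem[0x06]=0xd4, mem[0x08]=0x75, mem[0x0d]=0xd1

MEM[0x06,0x08,0x0d] = d4 75 d1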